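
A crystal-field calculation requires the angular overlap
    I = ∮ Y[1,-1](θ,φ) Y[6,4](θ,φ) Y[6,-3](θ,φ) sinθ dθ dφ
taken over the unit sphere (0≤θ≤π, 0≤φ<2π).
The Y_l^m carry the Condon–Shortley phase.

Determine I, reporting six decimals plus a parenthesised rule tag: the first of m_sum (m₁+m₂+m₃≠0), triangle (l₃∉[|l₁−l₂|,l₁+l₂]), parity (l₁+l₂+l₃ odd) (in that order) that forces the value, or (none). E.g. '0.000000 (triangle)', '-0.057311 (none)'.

Σlᵢ=13 odd — θ-integrand is odd under cosθ→−cosθ; I=0

0.000000 (parity)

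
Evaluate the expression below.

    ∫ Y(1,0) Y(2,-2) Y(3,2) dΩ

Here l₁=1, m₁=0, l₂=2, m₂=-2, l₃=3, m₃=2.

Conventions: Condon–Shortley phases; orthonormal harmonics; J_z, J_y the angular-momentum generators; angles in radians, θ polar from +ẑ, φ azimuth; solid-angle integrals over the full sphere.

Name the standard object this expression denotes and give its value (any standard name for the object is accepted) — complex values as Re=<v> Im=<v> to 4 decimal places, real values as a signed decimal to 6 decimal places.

This is a Gaunt coefficient — the integral of a triple product of spherical harmonics over the sphere.
m-sum 0 ✓  L=6 even ✓  1≤3≤3 ✓
Π(2lᵢ+1) = 3×5×7 = 105
triangle coeff Δ(1,2,3) = 1/105
Σ_t [0,0]: t=0:+1/4 = 1/4
(3j)²=3/35 [(1 2 3; 0 0 0)], sign=-1
Σ_t [0,0]: t=0:+1/24 = 1/24
(3j)²=1/21 [(1 2 3; 0 -2 2)], sign=-1
⇒ 4πI² = 3/7
I = (+1)√(3/7/(4π)) = 0.18467439

Gaunt coefficient, +0.184674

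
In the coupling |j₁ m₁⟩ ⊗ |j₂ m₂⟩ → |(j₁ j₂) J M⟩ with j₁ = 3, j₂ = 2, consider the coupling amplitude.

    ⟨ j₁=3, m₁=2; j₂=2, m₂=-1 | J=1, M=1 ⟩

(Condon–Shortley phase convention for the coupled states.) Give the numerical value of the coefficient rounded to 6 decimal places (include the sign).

j₁+j₂−J=4  J+j₁−j₂=2  J−j₁+j₂=0  j₁+j₂+J+1=7
(j₁±m₁, j₂±m₂, J±M) = (5,1,1,3,2,0)
P² = 288/7
sum k=1..1:
  [1] −1/12 = -1/12
S = -1/12
C² = P²·S² = 2/7 ; C = -0.534522

−√(2/7) ≈ -0.534522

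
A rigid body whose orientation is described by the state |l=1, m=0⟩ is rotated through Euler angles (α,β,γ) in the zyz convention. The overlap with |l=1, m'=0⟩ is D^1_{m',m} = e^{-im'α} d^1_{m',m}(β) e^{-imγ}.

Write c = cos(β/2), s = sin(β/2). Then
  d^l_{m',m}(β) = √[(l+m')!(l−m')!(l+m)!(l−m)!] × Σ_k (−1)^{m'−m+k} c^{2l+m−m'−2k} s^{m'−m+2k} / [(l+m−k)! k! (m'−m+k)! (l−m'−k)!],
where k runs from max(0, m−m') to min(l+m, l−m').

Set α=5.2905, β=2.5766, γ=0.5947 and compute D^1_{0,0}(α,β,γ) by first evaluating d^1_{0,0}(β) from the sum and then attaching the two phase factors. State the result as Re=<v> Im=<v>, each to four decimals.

Re=-0.8446 Im=0.0000

Split into d^1_{0,0}(β=2.5766) × two z-phases.
With c≡cos(β/2)=0.278754 and s≡sin(β/2)=0.960363, N=[1·1·1·1]^{1/2}=1.000000
Admissible k: 0..1 (factorial args all ≥0)
  k=0: (−1)^0·1.0000/(1)·0.2788^2·0.9604^0 = +0.077704
  k=1: (−1)^1·1.0000/(1)·0.2788^0·0.9604^2 = -0.922296
d^1_{0,0}(2.5766) = +0.077704 -0.922296 = -0.844593
Attach z-rotation phases: D = e^{-i(0)(5.2905)}·(-0.844593)·e^{-i(0)(0.5947)} = -0.844593+0.000000i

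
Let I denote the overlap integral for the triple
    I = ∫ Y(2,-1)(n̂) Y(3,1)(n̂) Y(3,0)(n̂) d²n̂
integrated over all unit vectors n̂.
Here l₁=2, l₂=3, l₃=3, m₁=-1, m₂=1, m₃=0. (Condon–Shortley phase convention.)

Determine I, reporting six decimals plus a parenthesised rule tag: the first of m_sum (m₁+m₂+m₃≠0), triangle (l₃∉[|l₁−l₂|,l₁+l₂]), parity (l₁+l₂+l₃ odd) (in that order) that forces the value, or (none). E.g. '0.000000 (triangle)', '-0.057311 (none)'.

Rules hold: Σm=0, L=8 even, 1≤3≤5.
N = 5·7·7 = 245
Δ = 2!·2!·4!/9! = 1/3780
Racah Σ t=0..2: t=0:+1/24 t=1:−1/4 t=2:+1/24 = -1/6
⇒ 3j(2 3 3; 0 0 0)² = 4/105, sgn +1
Racah Σ t=1..2: t=1:−1/12 t=2:+1/8 = 1/24
⇒ 3j(2 3 3; -1 1 0)² = 1/210, sgn -1
4πI² = N·(3j₀)²·(3jₘ)² = 2/45
I = -1·√(0.0444444/4π) = -0.05947080
No selection rule forces the value: the integral is nonzero (none).

-0.059471 (none)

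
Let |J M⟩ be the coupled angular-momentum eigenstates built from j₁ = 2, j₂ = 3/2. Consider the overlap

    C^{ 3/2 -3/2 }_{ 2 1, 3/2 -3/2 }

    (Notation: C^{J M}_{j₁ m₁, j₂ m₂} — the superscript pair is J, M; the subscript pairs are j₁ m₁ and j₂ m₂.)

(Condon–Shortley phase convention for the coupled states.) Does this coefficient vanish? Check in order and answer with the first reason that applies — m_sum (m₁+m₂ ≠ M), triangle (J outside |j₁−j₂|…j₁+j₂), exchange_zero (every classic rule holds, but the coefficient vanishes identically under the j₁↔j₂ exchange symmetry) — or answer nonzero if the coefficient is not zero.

m-sum: m₁+m₂ = 1+(-3/2) = -1/2, M = -3/2  ✗ ⇒ coefficient is 0

m_sum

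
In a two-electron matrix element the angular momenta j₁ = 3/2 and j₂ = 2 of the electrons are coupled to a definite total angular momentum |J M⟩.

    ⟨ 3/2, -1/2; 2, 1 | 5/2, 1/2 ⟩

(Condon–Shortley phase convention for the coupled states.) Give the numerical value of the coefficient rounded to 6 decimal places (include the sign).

j₁+j₂−J=1  J+j₁−j₂=2  J−j₁+j₂=3  j₁+j₂+J+1=7
(j₁±m₁, j₂±m₂, J±M) = (1,2,3,1,3,2)
P² = 72/35
sum k=0..1:
  [0] +1/12 = 1/12
  [1] −1/2 = -1/2
S = -5/12
C² = P²·S² = 5/14 ; C = -0.597614

-0.597614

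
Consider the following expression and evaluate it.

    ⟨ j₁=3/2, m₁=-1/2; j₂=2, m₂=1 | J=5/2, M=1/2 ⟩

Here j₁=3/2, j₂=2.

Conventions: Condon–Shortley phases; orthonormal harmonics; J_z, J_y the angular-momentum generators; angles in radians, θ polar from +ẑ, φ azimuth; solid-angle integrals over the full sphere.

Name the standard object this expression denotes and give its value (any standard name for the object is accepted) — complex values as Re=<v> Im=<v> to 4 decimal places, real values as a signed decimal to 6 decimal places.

This is a Clebsch–Gordan (vector-coupling) coefficient.
triangle: 1!×2!×3!/7! = 12/5040
(j±m)!: 1!×2!×3!×1!×3!×2! = 144
prefactor² = (2J+1)×Δ×N² = 72/35
  k=0: +1/(0!×1!×2!×3!×0!×0!) = 1/12
  k=1: −1/(1!×0!×1!×2!×1!×1!) = -1/2
Σ = -5/12  ⇒  CG² = 72/35×(-5/12)² = 5/14
CG = −√(5/14) = -0.597614

Clebsch–Gordan coefficient, −√(5/14) ≈ -0.597614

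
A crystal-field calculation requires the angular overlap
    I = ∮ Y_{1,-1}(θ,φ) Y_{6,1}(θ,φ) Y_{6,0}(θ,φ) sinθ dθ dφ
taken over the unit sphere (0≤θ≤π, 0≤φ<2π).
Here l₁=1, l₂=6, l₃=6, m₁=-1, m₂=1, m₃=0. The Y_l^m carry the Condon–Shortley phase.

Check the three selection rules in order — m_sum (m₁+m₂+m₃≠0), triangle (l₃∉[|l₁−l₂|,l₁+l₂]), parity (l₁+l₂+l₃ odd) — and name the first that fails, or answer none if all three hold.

Σmᵢ = 0  ✓
l₃∈[|l₁−l₂|,l₁+l₂]=[5,7], have l₃=6  ✓
Σlᵢ = 13 ⇒ odd  ✗

parity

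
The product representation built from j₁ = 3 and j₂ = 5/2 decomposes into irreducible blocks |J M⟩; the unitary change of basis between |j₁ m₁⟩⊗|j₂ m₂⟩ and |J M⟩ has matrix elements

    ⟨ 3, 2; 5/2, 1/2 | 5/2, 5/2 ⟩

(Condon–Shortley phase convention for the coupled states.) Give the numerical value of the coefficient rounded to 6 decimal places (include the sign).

−√(5/14) ≈ -0.597614

triangle: 3!×3!×2!/9! = 72/362880
(j±m)!: 5!×1!×3!×2!×5!×0! = 172800
prefactor² = (2J+1)×Δ×N² = 1440/7
  k=1: −1/(1!×2!×0!×2!×3!×0!) = -1/24
Σ = -1/24  ⇒  CG² = 1440/7×(-1/24)² = 5/14
CG = −√(5/14) = -0.597614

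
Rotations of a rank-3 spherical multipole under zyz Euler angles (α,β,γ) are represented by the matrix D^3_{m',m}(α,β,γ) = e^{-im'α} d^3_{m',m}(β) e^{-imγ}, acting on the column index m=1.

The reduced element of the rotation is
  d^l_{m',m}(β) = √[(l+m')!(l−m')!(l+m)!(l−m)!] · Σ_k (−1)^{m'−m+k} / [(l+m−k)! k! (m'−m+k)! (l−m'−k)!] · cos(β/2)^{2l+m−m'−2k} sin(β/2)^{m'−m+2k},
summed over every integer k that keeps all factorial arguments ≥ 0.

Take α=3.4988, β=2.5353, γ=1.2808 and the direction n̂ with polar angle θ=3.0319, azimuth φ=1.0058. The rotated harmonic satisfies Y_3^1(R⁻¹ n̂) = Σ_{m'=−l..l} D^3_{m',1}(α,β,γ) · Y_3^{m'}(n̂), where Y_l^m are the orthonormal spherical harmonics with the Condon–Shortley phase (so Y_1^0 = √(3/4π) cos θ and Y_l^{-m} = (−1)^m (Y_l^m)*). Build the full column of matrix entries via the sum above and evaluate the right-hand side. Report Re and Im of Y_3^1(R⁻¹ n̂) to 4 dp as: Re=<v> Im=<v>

Need the full column D^3_{m',1} for m'=−3..3 at α=3.4988, β=2.5353, γ=1.2808.
cos(β/2)=0.298525, sin(β/2)=0.954402
d^3_{-3,1}: single k=4 term ⇒ +0.286372;  D = -0.280130+0.059467i
d^3_{-2,1}: k∈[3..4] ⇒ +0.146273 -0.747544 = -0.601271;  D = -0.507380+0.322633i
d^3_{-1,1}: k∈[2..4] ⇒ +0.043404 -0.591528 +0.755767 = +0.207643;  D = -0.125200+0.165652i
d^3_{0,1}: k∈[1..3] ⇒ +0.007838 -0.240351 +0.818893 = +0.586381;  D = +0.167675-0.561896i
d^3_{1,1}: k∈[0..2] ⇒ +0.000708 -0.057873 +0.443646 = +0.386481;  D = +0.025956+0.385609i
d^3_{2,1}: k∈[0..1] ⇒ -0.007155 +0.146273 = +0.139118;  D = -0.057287-0.126775i
d^3_{3,1}: single k=0 term ⇒ +0.028017;  D = +0.019736+0.019886i
Y_3^{m'}(θ=3.0319,φ=1.0058) and Σ D·Y over m':
  (-0.2801+0.0595i)·(-0.0005-0.0001i)  (-0.5074+0.3226i)·(+0.0052+0.0110i)  (-0.1252+0.1657i)·(+0.0746-0.1177i)  (+0.1677-0.5619i)·(-0.7196+0.0000i)  (+0.0260+0.3856i)·(-0.0746-0.1177i)  (-0.0573-0.1268i)·(+0.0052-0.0110i)  (+0.0197+0.0199i)·(+0.0005-0.0001i)
Y_3^1(R⁻¹ n̂) = -0.074758+0.395689i

Re=-0.0748 Im=0.3957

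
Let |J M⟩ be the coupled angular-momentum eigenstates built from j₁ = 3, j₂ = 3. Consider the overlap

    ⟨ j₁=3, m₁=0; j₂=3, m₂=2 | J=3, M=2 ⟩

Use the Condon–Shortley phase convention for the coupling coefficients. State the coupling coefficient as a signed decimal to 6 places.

triangle: 3!×3!×3!/10! = 216/3628800
(j±m)!: 3!×3!×5!×1!×5!×1! = 518400
prefactor² = (2J+1)×Δ×N² = 216
  k=2: +1/(2!×1!×1!×3!×2!×0!) = 1/24
  k=3: −1/(3!×0!×0!×2!×3!×1!) = -1/72
Σ = 1/36  ⇒  CG² = 216×(1/36)² = 1/6
CG = +√(1/6) = +0.408248

+0.408248  (= +√(1/6))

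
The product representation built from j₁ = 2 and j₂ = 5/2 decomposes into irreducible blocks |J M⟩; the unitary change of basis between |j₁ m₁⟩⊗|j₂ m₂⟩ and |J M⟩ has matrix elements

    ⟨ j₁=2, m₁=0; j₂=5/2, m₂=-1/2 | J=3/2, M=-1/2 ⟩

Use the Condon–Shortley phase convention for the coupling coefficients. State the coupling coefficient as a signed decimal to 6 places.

−√(2/35) = -0.239046

j₁+j₂−J=3  J+j₁−j₂=1  J−j₁+j₂=2  j₁+j₂+J+1=7
(j₁±m₁, j₂±m₂, J±M) = (2,2,2,3,1,2)
P² = 32/35
sum k=1..2:
  [1] −1/2 = -1/2
  [2] +1/4 = 1/4
S = -1/4
C² = P²·S² = 2/35 ; C = -0.239046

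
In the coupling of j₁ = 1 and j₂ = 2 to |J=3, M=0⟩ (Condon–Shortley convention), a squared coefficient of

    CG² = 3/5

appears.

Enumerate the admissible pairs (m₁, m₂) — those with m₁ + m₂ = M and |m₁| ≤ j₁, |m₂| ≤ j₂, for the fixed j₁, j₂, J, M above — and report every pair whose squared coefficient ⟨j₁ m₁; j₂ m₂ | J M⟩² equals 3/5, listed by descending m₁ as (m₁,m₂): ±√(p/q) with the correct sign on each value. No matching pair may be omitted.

(0,0): +√(3/5)

Admissible pairs with m₁+m₂ = M = 0: (-1,1), (0,0), (1,-1)
  (m₁,m₂)=(1,-1): CG² = 1/5, CG = +√(1/5)
  (m₁,m₂)=(0,0): CG² = 3/5, CG = +√(3/5)   ← matches the target
  (m₁,m₂)=(-1,1): CG² = 1/5, CG = +√(1/5)
Pairs with CG² = 3/5: (0,0): +√(3/5)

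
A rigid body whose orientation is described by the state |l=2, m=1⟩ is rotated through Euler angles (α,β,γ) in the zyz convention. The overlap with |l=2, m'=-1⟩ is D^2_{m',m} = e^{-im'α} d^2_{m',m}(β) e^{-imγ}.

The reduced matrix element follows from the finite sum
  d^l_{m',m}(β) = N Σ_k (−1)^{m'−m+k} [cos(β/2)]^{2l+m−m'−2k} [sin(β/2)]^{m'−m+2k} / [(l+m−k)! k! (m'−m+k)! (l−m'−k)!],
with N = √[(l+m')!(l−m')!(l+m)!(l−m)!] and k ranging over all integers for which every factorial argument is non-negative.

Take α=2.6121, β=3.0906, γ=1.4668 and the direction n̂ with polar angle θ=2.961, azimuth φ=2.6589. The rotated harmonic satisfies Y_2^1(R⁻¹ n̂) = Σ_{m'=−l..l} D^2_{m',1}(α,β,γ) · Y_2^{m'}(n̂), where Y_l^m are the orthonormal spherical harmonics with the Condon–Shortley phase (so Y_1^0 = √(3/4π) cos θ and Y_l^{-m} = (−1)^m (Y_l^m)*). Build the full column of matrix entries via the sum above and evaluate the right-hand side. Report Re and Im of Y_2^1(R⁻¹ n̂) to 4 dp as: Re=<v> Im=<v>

Re=0.0039 Im=-0.0990

Need the full column D^2_{m',1} for m'=−2..2 at α=2.6121, β=3.0906, γ=1.4668.
cos(β/2)=0.025494, sin(β/2)=0.999675
d^2_{-2,1}: single k=3 term ⇒ +0.050937;  D = -0.041581-0.029422i
d^2_{-1,1}: k∈[2..3] ⇒ +0.001948 -0.998701 = -0.996752;  D = -0.411432-0.907876i
d^2_{0,1}: k∈[1..2] ⇒ +0.000041 -0.062385 = -0.062345;  D = -0.006472+0.062008i
d^2_{1,1}: k∈[0..1] ⇒ +0.000000 -0.001948 = -0.001948;  D = +0.001153-0.001570i
d^2_{2,1}: single k=0 term ⇒ -0.000033;  D = -0.000030+0.000013i
Y_2^{m'}(θ=2.961,φ=2.6589) and Σ D·Y over m':
  (-0.0416-0.0294i)·(+0.0071+0.0102i)  (-0.4114-0.9079i)·(+0.1209+0.0634i)  (-0.0065+0.0620i)·(+0.6003+0.0000i)  (+0.0012-0.0016i)·(-0.1209+0.0634i)  (-0.0000+0.0000i)·(+0.0071-0.0102i)
Y_2^1(R⁻¹ n̂) = +0.003860-0.098988i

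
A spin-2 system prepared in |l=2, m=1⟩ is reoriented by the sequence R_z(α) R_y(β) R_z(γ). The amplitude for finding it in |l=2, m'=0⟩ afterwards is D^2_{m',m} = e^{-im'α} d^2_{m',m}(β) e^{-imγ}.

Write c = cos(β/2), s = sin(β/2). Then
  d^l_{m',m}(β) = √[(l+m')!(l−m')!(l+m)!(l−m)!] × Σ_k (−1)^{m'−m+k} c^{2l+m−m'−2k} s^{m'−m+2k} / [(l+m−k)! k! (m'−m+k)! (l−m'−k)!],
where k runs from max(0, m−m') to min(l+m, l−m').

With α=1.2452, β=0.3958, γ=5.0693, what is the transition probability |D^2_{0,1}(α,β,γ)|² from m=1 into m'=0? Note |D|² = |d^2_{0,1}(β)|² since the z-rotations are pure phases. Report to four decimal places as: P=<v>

First d^2_{0,1}(β=0.3958), then the phase factors e^{-i(0)α} and e^{-i(1)γ}:
c=cos(0.395800/2)=0.980482, s=sin(0.395800/2)=0.196611; N=√[2·2·6·1]=4.898979
Admissible k: 1..2 (factorial args all ≥0)
  k=1: (−1)^0·4.8990/(2)·0.9805^3·0.1966^1 = +0.453943
  k=2: (−1)^1·4.8990/(2)·0.9805^1·0.1966^3 = -0.018253
d^2_{0,1}(0.3958) = +0.453943 -0.018253 = +0.435690
|D^2_{0,1}|² = |d^2_{0,1}(β)|² = (+0.435690)² = 0.189826 (the z-rotation phases have unit modulus)

P=0.1898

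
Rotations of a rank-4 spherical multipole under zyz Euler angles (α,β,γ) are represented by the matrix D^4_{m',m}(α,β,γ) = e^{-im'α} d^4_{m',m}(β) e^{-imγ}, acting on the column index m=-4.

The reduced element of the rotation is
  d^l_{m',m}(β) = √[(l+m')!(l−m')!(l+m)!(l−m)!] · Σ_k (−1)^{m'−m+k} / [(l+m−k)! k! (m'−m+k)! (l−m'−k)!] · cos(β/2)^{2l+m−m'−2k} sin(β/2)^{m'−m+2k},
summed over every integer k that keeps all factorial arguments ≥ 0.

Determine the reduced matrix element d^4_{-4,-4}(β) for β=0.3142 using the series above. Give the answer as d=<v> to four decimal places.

d^4_{-4,-4}(β=0.3142) via the finite sum:
c=cos(0.314200/2)=0.987685, s=sin(0.314200/2)=0.156455; N=√[1·40320·1·40320]=40320.000000
Admissible k: 0..0 (factorial args all ≥0)
  k=0: (−1)^0·40320.0000/(40320)·0.9877^8·0.1565^0 = +0.905625
d^4_{-4,-4}(0.3142) = +0.905625

d=0.9056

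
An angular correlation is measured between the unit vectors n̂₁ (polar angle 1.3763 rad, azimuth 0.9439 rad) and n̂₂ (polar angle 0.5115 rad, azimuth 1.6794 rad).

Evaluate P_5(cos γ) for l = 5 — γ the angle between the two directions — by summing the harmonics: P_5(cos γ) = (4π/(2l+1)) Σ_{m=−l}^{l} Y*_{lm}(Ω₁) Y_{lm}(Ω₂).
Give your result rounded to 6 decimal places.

0.033151

Expand P_5 via completeness: Σ_{m} conj(Y_{5,m}) at Ω₁ times Y_{5,m} at Ω₂ —
  m=-5: Y*=+0.003001-0.421985i  Y=-0.006739-0.011166i  product -0.004732+0.002810i
  m=-4: Y*=-0.211786-0.155720i  Y=+0.066648-0.030923i  product -0.018930-0.003829i
  m=-3: Y*=+0.206564-0.066144i  Y=+0.075886+0.224615i  product +0.030532+0.041378i
  m=-2: Y*=+0.087276-0.266031i  Y=-0.443004+0.097766i  product -0.012655+0.126386i
  m=-1: Y*=+0.093342+0.128859i  Y=-0.042428-0.389131i  product +0.046183-0.041790i
  m=+0: Y*=+0.281933-0.000000i  Y=-0.183648+0.000000i  product -0.051777+0.000000i
  m=+1: Y*=-0.093342+0.128859i  Y=+0.042428-0.389131i  product +0.046183+0.041790i
  m=+2: Y*=+0.087276+0.266031i  Y=-0.443004-0.097766i  product -0.012655-0.126386i
  m=+3: Y*=-0.206564-0.066144i  Y=-0.075886+0.224615i  product +0.030532-0.041378i
  m=+4: Y*=-0.211786+0.155720i  Y=+0.066648+0.030923i  product -0.018930+0.003829i
  m=+5: Y*=-0.003001-0.421985i  Y=+0.006739-0.011166i  product -0.004732-0.002810i
Accumulated sum +0.029019+0.000000i; after 4π/(2l+1) scaling, +0.033151+0.000000i ⇒ P_5 = 0.033151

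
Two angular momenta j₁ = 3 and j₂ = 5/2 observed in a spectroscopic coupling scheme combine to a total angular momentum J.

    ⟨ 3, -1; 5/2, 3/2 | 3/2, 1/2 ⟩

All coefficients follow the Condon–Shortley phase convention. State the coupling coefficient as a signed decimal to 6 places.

√[4·4!2!1!/8! · 2!4!4!1!2!1!] = √(384/35)
  +(−1)^3/∏(3,1,1,1,1,0)! = -1/6  (running -1/6)
  +(−1)^4/∏(4,0,0,0,2,1)! = 1/48  (running -7/48)
⟨..|..⟩ = √(384/35)·(-7/48) = -0.483046

−√(7/30) ≈ -0.483046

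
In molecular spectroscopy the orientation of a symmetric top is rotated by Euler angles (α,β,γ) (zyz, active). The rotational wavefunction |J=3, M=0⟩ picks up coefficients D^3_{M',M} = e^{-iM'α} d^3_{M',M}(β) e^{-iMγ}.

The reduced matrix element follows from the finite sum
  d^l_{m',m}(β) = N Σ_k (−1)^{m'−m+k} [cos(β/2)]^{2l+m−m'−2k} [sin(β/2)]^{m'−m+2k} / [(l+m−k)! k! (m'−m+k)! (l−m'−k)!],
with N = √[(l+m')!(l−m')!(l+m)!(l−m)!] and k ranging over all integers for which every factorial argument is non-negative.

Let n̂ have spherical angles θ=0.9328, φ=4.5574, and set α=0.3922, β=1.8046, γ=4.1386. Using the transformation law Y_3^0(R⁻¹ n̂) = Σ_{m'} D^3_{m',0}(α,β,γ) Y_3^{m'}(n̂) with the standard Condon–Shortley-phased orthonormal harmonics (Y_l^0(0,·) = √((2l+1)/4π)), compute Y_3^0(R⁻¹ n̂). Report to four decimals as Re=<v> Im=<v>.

Need the full column D^3_{m',0} for m'=−3..3 at α=0.3922, β=1.8046, γ=4.1386.
cos(β/2)=0.619807, sin(β/2)=0.784755
d^3_{-3,0}: single k=3 term ⇒ +0.514618;  D = +0.197648+0.475150i
d^3_{-2,0}: k∈[2..3] ⇒ +0.497798 -0.798010 = -0.300212;  D = -0.212494-0.212070i
d^3_{-1,0}: k∈[1..3] ⇒ +0.248660 -1.195865 +0.639022 = -0.308183;  D = -0.284783-0.117794i
d^3_{0,0}: k∈[0..3] ⇒ +0.056694 -0.817966 +1.311265 -0.233562 = +0.316430;  D = +0.316430+0.000000i
d^3_{1,0}: k∈[0..2] ⇒ -0.248660 +1.195865 -0.639022 = +0.308183;  D = +0.284783-0.117794i
d^3_{2,0}: k∈[0..1] ⇒ +0.497798 -0.798010 = -0.300212;  D = -0.212494+0.212070i
d^3_{3,0}: single k=0 term ⇒ -0.514618;  D = -0.197648+0.475150i
Y_3^{m'}(θ=0.9328,φ=4.5574) and Σ D·Y over m':
  (+0.1976+0.4751i)·(+0.0970-0.1933i)  (-0.2125-0.2121i)·(-0.3740-0.1198i)  (-0.2848-0.1178i)·(-0.0310+0.1984i)  (+0.3164+0.0000i)·(-0.2726+0.0000i)  (+0.2848-0.1178i)·(+0.0310+0.1984i)  (-0.2125+0.2121i)·(-0.3740+0.1198i)  (-0.1976+0.4751i)·(-0.0970-0.1933i)
Y_3^0(R⁻¹ n̂) = +0.308337-0.000000i

Re=0.3083 Im=0.0000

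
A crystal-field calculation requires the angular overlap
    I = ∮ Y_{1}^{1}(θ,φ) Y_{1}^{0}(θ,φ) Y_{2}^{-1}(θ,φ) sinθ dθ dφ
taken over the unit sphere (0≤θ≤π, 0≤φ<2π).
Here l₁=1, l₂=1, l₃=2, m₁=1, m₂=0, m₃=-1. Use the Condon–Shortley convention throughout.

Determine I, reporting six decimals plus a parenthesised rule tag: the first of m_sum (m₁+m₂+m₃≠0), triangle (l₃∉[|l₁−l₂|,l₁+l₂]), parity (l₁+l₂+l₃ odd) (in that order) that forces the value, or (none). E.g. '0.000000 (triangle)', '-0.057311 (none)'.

-0.218510 (none)

Checks pass: Σm=0; 4 even; l₃=2∈[0,2].
(2·1+1)(2·1+1)(2·2+1) = 45
Δ: 0! 2! 2! / 5! → 1/30
sum: t=0:+1/1 = 1/1
3j²(1 1 2; 0 0 0) = Δ·Π!·Σ² = 2/15  (sign +1)
sum: t=0:+1/2 = 1/2
3j²(1 1 2; 1 0 -1) = Δ·Π!·Σ² = 1/10  (sign -1)
combine: 4πI² = 45·2/15·1/10 = 3/5
take √, sign -1: I = -0.21850969
No selection rule forces the value: the integral is nonzero (none).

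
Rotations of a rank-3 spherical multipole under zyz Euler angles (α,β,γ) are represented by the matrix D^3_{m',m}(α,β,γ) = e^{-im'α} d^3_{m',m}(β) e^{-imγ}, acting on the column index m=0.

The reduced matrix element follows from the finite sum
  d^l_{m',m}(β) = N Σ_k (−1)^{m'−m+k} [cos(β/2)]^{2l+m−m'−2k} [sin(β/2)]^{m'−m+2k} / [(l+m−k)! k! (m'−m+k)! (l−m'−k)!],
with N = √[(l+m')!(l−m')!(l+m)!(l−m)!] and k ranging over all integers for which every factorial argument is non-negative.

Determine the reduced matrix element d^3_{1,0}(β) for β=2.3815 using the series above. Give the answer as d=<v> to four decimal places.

d^3_{1,0}(β=2.3815) via the finite sum:
c=cos(2.381500/2)=0.370963, s=sin(2.381500/2)=0.928647; N=√[24·2·6·6]=41.569219
Admissible k: 0..2 (factorial args all ≥0)
  k=0: (−1)^1·41.5692/(12)·0.3710^5·0.9286^1 = -0.022599
  k=1: (−1)^2·41.5692/(4)·0.3710^3·0.9286^3 = +0.424872
  k=2: (−1)^3·41.5692/(12)·0.3710^1·0.9286^5 = -0.887516
d^3_{1,0}(2.3815) = -0.022599 +0.424872 -0.887516 = -0.485243

d=-0.4852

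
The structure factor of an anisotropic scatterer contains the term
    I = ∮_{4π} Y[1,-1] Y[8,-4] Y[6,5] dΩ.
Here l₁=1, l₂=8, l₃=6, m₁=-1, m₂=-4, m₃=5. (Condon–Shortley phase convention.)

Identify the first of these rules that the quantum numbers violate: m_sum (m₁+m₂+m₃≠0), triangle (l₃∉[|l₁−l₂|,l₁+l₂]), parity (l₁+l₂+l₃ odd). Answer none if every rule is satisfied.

triangle

m₁+m₂+m₃ = -1 − 4 + 5 = 0  ✓
triangle: need |l₁−l₂| ≤ l₃ ≤ l₁+l₂ = [7,9]; l₃=6 is outside  ✗
parity: l₁+l₂+l₃ = 15 is odd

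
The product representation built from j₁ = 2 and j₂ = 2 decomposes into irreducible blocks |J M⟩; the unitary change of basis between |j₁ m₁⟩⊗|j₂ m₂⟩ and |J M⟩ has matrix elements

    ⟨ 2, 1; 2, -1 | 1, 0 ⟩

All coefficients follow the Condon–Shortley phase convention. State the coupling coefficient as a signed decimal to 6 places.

−√(1/10) = -0.316228

√[3·3!1!1!/6! · 3!1!1!3!1!1!] = √(9/10)
  +(−1)^0/∏(0,3,1,1,0,0)! = 1/6  (running 1/6)
  +(−1)^1/∏(1,2,0,0,1,1)! = -1/2  (running -1/3)
⟨..|..⟩ = √(9/10)·(-1/3) = -0.316228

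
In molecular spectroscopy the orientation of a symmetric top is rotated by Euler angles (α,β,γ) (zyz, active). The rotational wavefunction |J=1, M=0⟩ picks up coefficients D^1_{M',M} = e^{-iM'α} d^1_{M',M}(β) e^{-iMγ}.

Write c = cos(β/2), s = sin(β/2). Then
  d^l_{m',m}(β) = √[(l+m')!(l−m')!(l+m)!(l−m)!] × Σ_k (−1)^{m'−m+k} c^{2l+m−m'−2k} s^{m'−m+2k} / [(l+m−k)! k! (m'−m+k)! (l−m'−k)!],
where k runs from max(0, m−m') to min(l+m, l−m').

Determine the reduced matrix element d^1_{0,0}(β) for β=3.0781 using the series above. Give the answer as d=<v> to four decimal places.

d^1_{0,0}(β=3.0781) via the finite sum:
Half-angle: c=0.031741, s=0.999496. N=√(1·1·1·1)=1.000000
k: max(0,(0)−(0))=0 … min(1+(0),1−(0))=1
  k=0: (−1)^0·1.0000/(1)·0.0317^2·0.9995^0 = +0.001007
  k=1: (−1)^1·1.0000/(1)·0.0317^0·0.9995^2 = -0.998993
d^1_{0,0}(3.0781) = +0.001007 -0.998993 = -0.997985

d=-0.9980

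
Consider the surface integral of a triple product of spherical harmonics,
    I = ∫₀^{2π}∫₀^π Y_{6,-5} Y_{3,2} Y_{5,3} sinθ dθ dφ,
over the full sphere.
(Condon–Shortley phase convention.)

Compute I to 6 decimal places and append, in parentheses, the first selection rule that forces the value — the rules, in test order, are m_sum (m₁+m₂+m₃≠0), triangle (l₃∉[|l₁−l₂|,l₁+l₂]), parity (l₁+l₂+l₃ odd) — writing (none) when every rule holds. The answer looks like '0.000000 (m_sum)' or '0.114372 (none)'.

Checks pass: Σm=0; 14 even; l₃=5∈[3,9].
(2·6+1)(2·3+1)(2·5+1) = 1001
Δ: 4! 8! 2! / 15! → 1/675675
sum: t=1:−1/8640 t=2:+1/2304 t=3:−1/8640 = 7/34560
3j²(6 3 5; 0 0 0) = Δ·Π!·Σ² = 7/429  (sign -1)
sum: t=3:−1/483840 t=4:+1/120960 = 1/161280
3j²(6 3 5; -5 2 3) = Δ·Π!·Σ² = 2/91  (sign +1)
combine: 4πI² = 1001·7/429·2/91 = 14/39
take √, sign -1: I = -0.16901560
No selection rule forces the value: the integral is nonzero (none).

-0.169016 (none)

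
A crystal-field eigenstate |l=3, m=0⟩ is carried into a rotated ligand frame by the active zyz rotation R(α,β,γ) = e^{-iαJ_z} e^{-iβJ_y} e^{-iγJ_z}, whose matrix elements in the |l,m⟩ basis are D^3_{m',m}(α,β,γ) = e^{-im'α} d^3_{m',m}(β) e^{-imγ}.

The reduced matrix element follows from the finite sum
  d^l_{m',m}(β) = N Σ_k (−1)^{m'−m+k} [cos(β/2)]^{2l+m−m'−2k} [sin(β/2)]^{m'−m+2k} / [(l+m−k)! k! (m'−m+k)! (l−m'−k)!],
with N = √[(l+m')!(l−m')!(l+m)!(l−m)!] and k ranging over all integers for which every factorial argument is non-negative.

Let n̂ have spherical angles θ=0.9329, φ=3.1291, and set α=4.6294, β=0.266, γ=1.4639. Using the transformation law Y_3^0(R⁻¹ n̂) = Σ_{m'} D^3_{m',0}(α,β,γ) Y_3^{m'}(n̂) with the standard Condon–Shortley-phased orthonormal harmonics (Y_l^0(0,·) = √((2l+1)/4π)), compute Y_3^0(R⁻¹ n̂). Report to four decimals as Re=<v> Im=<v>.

Need the full column D^3_{m',0} for m'=−3..3 at α=4.6294, β=0.2660, γ=1.4639.
cos(β/2)=0.991169, sin(β/2)=0.132608
d^3_{-3,0}: single k=3 term ⇒ +0.010155;  D = +0.002502+0.009842i
d^3_{-2,0}: k∈[2..3] ⇒ +0.092959 -0.001664 = +0.091295;  D = -0.090040+0.015083i
d^3_{-1,0}: k∈[1..3] ⇒ +0.439439 -0.023597 +0.000141 = +0.415982;  D = -0.034482-0.414551i
d^3_{0,0}: k∈[0..3] ⇒ +0.948167 -0.152747 +0.002734 -0.000005 = +0.798149;  D = +0.798149+0.000000i
d^3_{1,0}: k∈[0..2] ⇒ -0.439439 +0.023597 -0.000141 = -0.415982;  D = +0.034482-0.414551i
d^3_{2,0}: k∈[0..1] ⇒ +0.092959 -0.001664 = +0.091295;  D = -0.090040-0.015083i
d^3_{3,0}: single k=0 term ⇒ -0.010155;  D = -0.002502+0.009842i
Y_3^{m'}(θ=0.9329,φ=3.1291) and Σ D·Y over m':
  (+0.0025+0.0098i)·(-0.2162-0.0081i)  (-0.0900+0.0151i)·(+0.3927+0.0098i)  (-0.0345-0.4146i)·(-0.2007-0.0025i)  (+0.7981+0.0000i)·(-0.2726+0.0000i)  (+0.0345-0.4146i)·(+0.2007-0.0025i)  (-0.0900-0.0151i)·(+0.3927-0.0098i)  (-0.0025+0.0098i)·(+0.2162-0.0081i)
Y_3^0(R⁻¹ n̂) = -0.277774-0.000000i

Re=-0.2778 Im=0.0000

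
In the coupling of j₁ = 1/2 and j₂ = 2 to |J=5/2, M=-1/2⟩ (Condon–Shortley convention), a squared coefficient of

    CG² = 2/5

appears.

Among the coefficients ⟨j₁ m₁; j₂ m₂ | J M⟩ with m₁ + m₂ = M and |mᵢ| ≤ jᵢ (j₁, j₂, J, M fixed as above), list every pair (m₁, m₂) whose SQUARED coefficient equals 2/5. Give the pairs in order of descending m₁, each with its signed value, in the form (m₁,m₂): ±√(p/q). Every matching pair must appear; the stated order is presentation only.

Admissible pairs with m₁+m₂ = M = -1/2: (-1/2,0), (1/2,-1)
  (m₁,m₂)=(1/2,-1): CG² = 2/5, CG = +√(2/5)   ← matches the target
  (m₁,m₂)=(-1/2,0): CG² = 3/5, CG = +√(3/5)
Pairs with CG² = 2/5: (1/2,-1): +√(2/5)

(1/2,-1): +√(2/5)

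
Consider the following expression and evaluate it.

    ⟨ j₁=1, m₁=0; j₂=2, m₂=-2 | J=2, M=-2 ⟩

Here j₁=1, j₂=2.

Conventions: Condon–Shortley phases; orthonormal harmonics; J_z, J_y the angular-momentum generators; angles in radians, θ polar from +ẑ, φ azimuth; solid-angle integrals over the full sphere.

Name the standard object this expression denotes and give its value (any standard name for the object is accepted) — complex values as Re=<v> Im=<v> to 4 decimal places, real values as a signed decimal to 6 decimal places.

This is a Clebsch–Gordan (vector-coupling) coefficient.
j₁+j₂−J=1  J+j₁−j₂=1  J−j₁+j₂=3  j₁+j₂+J+1=6
(j₁±m₁, j₂±m₂, J±M) = (1,1,0,4,0,4)
P² = 24
sum k=0..0:
  [0] +1/6 = 1/6
S = 1/6
C² = P²·S² = 2/3 ; C = +0.816497

Clebsch–Gordan coefficient, +√(2/3) ≈ +0.816497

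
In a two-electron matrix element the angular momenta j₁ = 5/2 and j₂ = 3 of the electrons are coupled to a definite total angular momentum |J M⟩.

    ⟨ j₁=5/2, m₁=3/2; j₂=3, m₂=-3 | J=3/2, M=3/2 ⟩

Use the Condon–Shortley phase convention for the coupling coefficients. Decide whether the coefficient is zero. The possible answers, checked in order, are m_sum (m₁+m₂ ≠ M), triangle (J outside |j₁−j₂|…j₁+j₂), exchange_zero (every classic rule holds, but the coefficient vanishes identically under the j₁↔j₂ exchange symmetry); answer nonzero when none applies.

m_sum

m-sum: m₁+m₂ = 3/2+(-3) = -3/2, M = 3/2  ✗ ⇒ coefficient is 0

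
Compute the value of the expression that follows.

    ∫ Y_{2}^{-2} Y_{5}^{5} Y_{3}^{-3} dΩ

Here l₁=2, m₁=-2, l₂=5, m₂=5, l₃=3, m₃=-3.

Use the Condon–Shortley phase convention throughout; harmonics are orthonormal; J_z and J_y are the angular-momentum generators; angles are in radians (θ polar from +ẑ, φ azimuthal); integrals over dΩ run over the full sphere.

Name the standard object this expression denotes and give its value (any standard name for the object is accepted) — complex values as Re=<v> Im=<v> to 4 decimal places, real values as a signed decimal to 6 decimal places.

Gaunt coefficient, -0.347235

This is a Gaunt coefficient — the integral of a triple product of spherical harmonics over the sphere.
m-sum 0 ✓  L=10 even ✓  3≤3≤7 ✓
Π(2lᵢ+1) = 5×11×7 = 385
triangle coeff Δ(2,5,3) = 1/2310
Σ_t [2,2]: t=2:+1/144 = 1/144
(3j)²=10/231 [(2 5 3; 0 0 0)], sign=-1
Σ_t [4,4]: t=4:+1/17280 = 1/17280
(3j)²=1/11 [(2 5 3; -2 5 -3)], sign=+1
⇒ 4πI² = 50/33
I = (-1)√(50/33/(4π)) = -0.34723469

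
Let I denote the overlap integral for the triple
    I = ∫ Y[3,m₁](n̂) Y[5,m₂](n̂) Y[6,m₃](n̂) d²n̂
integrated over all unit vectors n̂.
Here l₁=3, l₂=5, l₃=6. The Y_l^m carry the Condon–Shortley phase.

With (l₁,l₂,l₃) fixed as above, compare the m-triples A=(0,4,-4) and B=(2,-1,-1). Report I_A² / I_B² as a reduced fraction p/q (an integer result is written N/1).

15/14

l's match ⇒ only the (l;m) 3-j factors differ between A and B.
A: triangle coeff Δ(3,5,6) = 1/675675; Σ_t [1,2]: t=1:−1/161280 t=2:+1/60480 = 1/96768; (3j)²=15/1001 [(3 5 6; 0 4 -4)], sign=+1
B: triangle coeff Δ(3,5,6) = 1/675675; Σ_t [0,1]: t=0:+1/6912 t=1:−1/17280 = 1/11520; (3j)²=2/143 [(3 5 6; 2 -1 -1)], sign=-1
I_A²/I_B² = (15/1001)/(2/143) = 15/14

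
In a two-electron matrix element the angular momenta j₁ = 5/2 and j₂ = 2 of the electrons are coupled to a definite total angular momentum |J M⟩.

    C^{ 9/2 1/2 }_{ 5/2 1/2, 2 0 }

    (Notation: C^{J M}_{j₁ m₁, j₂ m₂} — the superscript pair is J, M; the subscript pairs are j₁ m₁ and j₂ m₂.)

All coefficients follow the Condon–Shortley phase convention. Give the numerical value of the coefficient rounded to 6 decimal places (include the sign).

+√(10/21) ≈ +0.690066

j₁+j₂−J=0  J+j₁−j₂=5  J−j₁+j₂=4  j₁+j₂+J+1=10
(j₁±m₁, j₂±m₂, J±M) = (3,2,2,2,5,4)
P² = 7680/7
sum k=0..0:
  [0] +1/48 = 1/48
S = 1/48
C² = P²·S² = 10/21 ; C = +0.690066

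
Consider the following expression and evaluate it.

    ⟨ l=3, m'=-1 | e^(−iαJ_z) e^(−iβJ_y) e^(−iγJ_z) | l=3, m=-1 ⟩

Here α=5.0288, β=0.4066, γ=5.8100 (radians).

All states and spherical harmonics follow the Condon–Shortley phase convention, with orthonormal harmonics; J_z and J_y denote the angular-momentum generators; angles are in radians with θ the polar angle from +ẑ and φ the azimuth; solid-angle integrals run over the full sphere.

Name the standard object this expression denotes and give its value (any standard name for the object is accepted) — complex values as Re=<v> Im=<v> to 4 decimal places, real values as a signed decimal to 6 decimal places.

This is a Wigner D-matrix element — the rotation-matrix element ⟨l m'| R(α,β,γ) |l m⟩ in the angular-momentum basis.
Split into d^3_{-1,-1}(β=0.4066) × two z-phases.
With c≡cos(β/2)=0.979406 and s≡sin(β/2)=0.201902, N=[2·24·2·24]^{1/2}=48.000000
The bounds max(0,m−m')=0 and min(l+m,l−m')=2 give 3 terms
  k=0: (−1)^0·48.0000/(48)·0.9794^6·0.2019^0 = +0.882624
  k=1: (−1)^1·48.0000/(6)·0.9794^4·0.2019^2 = -0.300071
  k=2: (−1)^2·48.0000/(8)·0.9794^2·0.2019^4 = +0.009564
d^3_{-1,-1}(0.4066) = +0.882624 -0.300071 +0.009564 = +0.592117
D = (+0.311158-0.950358i)·(+0.592117)·(+0.890121-0.455724i) = -0.092449-0.584855i

Wigner D-matrix element, Re=-0.0924 Im=-0.5849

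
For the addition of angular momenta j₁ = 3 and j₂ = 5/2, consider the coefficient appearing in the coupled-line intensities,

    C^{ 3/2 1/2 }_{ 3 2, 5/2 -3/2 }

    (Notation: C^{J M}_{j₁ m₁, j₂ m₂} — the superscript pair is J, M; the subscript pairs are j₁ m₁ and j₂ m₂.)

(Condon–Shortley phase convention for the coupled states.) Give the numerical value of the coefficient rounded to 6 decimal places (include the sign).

−√(1/21) = -0.218218

triangle: 4!×2!×1!/8! = 48/40320
(j±m)!: 5!×1!×1!×4!×2!×1! = 5760
prefactor² = (2J+1)×Δ×N² = 192/7
  k=0: +1/(0!×4!×1!×1!×1!×0!) = 1/24
  k=1: −1/(1!×3!×0!×0!×2!×1!) = -1/12
Σ = -1/24  ⇒  CG² = 192/7×(-1/24)² = 1/21
CG = −√(1/21) = -0.218218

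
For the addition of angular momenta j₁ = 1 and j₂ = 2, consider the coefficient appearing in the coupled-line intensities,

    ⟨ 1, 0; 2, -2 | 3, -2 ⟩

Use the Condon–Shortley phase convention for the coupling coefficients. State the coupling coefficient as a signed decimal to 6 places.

+0.577350

j₁+j₂−J=0  J+j₁−j₂=2  J−j₁+j₂=4  j₁+j₂+J+1=7
(j₁±m₁, j₂±m₂, J±M) = (1,1,0,4,1,5)
P² = 192
sum k=0..0:
  [0] +1/24 = 1/24
S = 1/24
C² = P²·S² = 1/3 ; C = +0.577350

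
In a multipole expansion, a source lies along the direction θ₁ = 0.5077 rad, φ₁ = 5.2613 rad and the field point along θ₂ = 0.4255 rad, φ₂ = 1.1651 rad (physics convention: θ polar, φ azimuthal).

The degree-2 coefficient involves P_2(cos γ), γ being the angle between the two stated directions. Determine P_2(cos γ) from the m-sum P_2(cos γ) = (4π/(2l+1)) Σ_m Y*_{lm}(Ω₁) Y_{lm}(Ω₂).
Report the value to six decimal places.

Summing Y*_{l m}(θ₁,φ₁)·Y_{l m}(θ₂,φ₂) over m ∈ [−2, 2]; prefactor 4π/(2·2+1) = 2.513274:
  term(m=-2) = (-0.001995, 0.005668)   from Y*(Ω₁)=(-0.041590, -0.081277), Y(Ω₂)=(-0.045313, -0.047732)
  term(m=-1) = (-0.055095, -0.077799)   from Y*(Ω₁)=(0.171248, -0.279997), Y(Ω₂)=(0.114631, -0.266878)
  term(m=+0) = (0.191183, 0.000000)   from Y*(Ω₁)=(0.407145, -0.000000), Y(Ω₂)=(0.469570, 0.000000)
  term(m=+1) = (-0.055095, 0.077799)   from Y*(Ω₁)=(-0.171248, -0.279997), Y(Ω₂)=(-0.114631, -0.266878)
  term(m=+2) = (-0.001995, -0.005668)   from Y*(Ω₁)=(-0.041590, 0.081277), Y(Ω₂)=(-0.045313, 0.047732)
Σ over m = (0.077004, 0.000000); ×(4π/5) → (0.193532, 0.000000). Real part: 0.193532

0.193532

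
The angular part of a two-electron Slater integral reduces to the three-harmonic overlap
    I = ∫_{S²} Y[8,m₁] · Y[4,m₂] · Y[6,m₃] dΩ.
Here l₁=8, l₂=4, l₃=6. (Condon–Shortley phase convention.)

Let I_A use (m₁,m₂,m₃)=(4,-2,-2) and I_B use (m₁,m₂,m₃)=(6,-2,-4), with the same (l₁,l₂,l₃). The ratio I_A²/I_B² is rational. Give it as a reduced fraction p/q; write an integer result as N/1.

l's match ⇒ only the (l;m) 3-j factors differ between A and B.
A: triangle coeff Δ(8,4,6) = 1/23279256; Σ_t [0,2]: t=0:+1/24883200 t=1:−1/3628800 t=2:+1/7741440 = -37/348364800; (3j)²=1369/176358 [(8 4 6; 4 -2 -2)], sign=-1
B: triangle coeff Δ(8,4,6) = 1/23279256; Σ_t [0,2]: t=0:+1/116121600 t=1:−1/43545600 t=2:+1/348364800 = -1/87091200; (3j)²=10/969 [(8 4 6; 6 -2 -4)], sign=-1
I_A²/I_B² = (1369/176358)/(10/969) = 1369/1820

1369/1820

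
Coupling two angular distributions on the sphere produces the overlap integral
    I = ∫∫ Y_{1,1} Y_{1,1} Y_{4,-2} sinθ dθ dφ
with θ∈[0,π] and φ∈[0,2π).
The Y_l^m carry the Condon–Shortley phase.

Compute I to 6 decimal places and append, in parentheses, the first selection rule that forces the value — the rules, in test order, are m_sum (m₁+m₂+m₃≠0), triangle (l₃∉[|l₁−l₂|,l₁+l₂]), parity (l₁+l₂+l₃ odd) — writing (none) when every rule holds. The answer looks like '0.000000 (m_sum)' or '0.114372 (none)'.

0.000000 (triangle)

l₃=4 ∉ [0,2] — triangle fails ⇒ I = 0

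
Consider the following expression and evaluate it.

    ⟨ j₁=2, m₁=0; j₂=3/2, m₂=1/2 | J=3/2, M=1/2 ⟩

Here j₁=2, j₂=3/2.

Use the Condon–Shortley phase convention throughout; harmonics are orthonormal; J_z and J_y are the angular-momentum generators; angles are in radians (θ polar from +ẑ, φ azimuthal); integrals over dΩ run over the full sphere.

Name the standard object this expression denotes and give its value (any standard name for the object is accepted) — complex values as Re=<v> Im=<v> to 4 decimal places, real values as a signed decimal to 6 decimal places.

This is a Clebsch–Gordan (vector-coupling) coefficient.
triangle: 2!*2!*1!/6! = 4/720
(j±m)!: 2!*2!*2!*1!*2!*1! = 16
prefactor² = (2J+1)*Δ*N² = 16/45
  k=1: −1/(1!*1!*1!*1!*1!*0!) = -1
  k=2: +1/(2!*0!*0!*0!*2!*1!) = 1/4
Σ = -3/4  ⇒  CG² = 16/45*(-3/4)² = 1/5
CG = −√(1/5) = -0.447214

Clebsch–Gordan coefficient, −√(1/5) ≈ -0.447214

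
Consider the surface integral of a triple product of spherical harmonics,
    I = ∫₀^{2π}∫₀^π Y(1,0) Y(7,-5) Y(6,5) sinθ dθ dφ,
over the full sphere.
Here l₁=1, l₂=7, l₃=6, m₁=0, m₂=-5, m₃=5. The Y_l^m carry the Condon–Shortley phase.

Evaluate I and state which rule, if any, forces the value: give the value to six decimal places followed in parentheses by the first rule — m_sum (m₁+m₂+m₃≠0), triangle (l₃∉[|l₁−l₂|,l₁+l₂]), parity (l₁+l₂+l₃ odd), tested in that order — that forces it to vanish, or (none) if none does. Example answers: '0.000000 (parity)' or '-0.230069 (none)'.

Rules hold: Σm=0, L=14 even, 6≤6≤8.
N = 3·15·13 = 585
Δ = 2!·0!·12!/15! = 1/1365
Racah Σ t=1..1: t=1:−1/518400 = -1/518400
⇒ 3j(1 7 6; 0 0 0)² = 7/195, sgn -1
Racah Σ t=1..1: t=1:−1/39916800 = -1/39916800
⇒ 3j(1 7 6; 0 -5 5)² = 8/455, sgn +1
4πI² = N·(3j₀)²·(3jₘ)² = 24/65
I = -1·√(0.369231/4π) = -0.17141310
No selection rule forces the value: the integral is nonzero (none).

-0.171413 (none)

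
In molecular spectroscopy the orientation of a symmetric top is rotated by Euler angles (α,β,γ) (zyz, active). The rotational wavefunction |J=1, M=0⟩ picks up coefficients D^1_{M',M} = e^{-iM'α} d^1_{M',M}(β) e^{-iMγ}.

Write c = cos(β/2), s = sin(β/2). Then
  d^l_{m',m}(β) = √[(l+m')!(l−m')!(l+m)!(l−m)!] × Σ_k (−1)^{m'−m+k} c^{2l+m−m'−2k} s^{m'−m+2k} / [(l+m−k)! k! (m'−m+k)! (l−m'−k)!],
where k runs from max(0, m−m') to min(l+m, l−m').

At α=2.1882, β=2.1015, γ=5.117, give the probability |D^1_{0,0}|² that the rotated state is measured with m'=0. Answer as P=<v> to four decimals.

P=0.2562

D^1_{0,0}(2.1882,2.1015,5.1170) = e^{-i·0·2.1882}·d^1_{0,0}(2.1015)·e^{-i·0·5.1170}. Compute d first:
c=cos(2.101500/2)=0.496920, s=sin(2.101500/2)=0.867796; N=√[1·1·1·1]=1.000000
Admissible k: 0..1 (factorial args all ≥0)
  k=0: (−1)^0·1.0000/(1)·0.4969^2·0.8678^0 = +0.246930
  k=1: (−1)^1·1.0000/(1)·0.4969^0·0.8678^2 = -0.753070
d^1_{0,0}(2.1015) = +0.246930 -0.753070 = -0.506140
|D^1_{0,0}|² = |d^1_{0,0}(β)|² = (-0.506140)² = 0.256178 (the z-rotation phases have unit modulus)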